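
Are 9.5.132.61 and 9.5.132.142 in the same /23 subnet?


Mask: 255.255.254.0
9.5.132.61 AND mask = 9.5.132.0
9.5.132.142 AND mask = 9.5.132.0
Yes, same subnet (9.5.132.0)


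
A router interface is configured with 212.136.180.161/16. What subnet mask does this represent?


/16 means 16 network bits, 16 host bits
Binary: 11111111111111110000000000000000
Mask: 255.255.0.0


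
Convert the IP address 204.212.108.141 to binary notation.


204 = 11001100
212 = 11010100
108 = 01101100
141 = 10001101
Binary: 11001100.11010100.01101100.10001101


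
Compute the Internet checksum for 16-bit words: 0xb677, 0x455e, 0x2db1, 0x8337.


Sum all words (with carry folding):
+ 0xb677 = 0xb677
+ 0x455e = 0xfbd5
+ 0x2db1 = 0x2987
+ 0x8337 = 0xacbe
One's complement: ~0xacbe
Checksum = 0x5341


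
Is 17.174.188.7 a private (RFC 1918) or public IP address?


RFC 1918 private ranges:
  10.0.0.0/8 (10.0.0.0 - 10.255.255.255)
  172.16.0.0/12 (172.16.0.0 - 172.31.255.255)
  192.168.0.0/16 (192.168.0.0 - 192.168.255.255)
Public (not in any RFC 1918 range)


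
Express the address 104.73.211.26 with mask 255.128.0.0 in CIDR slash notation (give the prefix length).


Binary: 11111111.10000000.00000000.00000000
Count leading 1s
Prefix: /9


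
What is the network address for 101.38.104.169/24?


IP:   01100101.00100110.01101000.10101001
Mask: 11111111.11111111.11111111.00000000
AND operation:
Net:  01100101.00100110.01101000.00000000
Network: 101.38.104.0/24


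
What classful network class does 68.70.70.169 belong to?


First octet: 68
Binary: 01000100
0xxxxxxx -> Class A (1-126)
Class A, default mask 255.0.0.0 (/8)


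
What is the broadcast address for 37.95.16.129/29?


Network: 37.95.16.128/29
Host bits = 3
Set all host bits to 1:
Broadcast: 37.95.16.135


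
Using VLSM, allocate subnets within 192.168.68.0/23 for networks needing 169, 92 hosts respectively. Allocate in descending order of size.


169 hosts -> /24 (254 usable): 192.168.68.0/24
92 hosts -> /25 (126 usable): 192.168.69.0/25
Allocation: 192.168.68.0/24 (169 hosts, 254 usable); 192.168.69.0/25 (92 hosts, 126 usable)


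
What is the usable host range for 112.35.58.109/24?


Network: 112.35.58.0
Broadcast: 112.35.58.255
First usable = network + 1
Last usable = broadcast - 1
Range: 112.35.58.1 to 112.35.58.254


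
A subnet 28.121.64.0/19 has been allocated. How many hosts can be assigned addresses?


Host bits = 32 - 19 = 13
Total addresses = 2^13 = 8192
Usable = total - 2 (network and broadcast)
Usable hosts: 8190


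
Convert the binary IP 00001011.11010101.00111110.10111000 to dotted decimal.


00001011 = 11
11010101 = 213
00111110 = 62
10111000 = 184
IP: 11.213.62.184


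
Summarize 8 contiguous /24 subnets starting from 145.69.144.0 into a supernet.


Original prefix: /24
Number of subnets: 8 = 2^3
New prefix = 24 - 3 = 21
Supernet: 145.69.144.0/21


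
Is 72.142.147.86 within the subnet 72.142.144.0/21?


Subnet network: 72.142.144.0
Test IP AND mask: 72.142.144.0
Yes, 72.142.147.86 is in 72.142.144.0/21


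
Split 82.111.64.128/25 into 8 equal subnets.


New prefix = 25 + 3 = 28
Each subnet has 16 addresses
  82.111.64.128/28
  82.111.64.144/28
  82.111.64.160/28
  82.111.64.176/28
  82.111.64.192/28
  82.111.64.208/28
  82.111.64.224/28
  82.111.64.240/28
Subnets: 82.111.64.128/28, 82.111.64.144/28, 82.111.64.160/28, 82.111.64.176/28, 82.111.64.192/28, 82.111.64.208/28, 82.111.64.224/28, 82.111.64.240/28


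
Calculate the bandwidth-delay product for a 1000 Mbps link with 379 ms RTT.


BDP = bandwidth * RTT
= 1000 Mbps * 379 ms
= 1000 * 1e6 * 379 / 1000 bits
= 379000000 bits
= 47375000 bytes
= 46264.6484 KB
BDP = 379000000 bits (47375000 bytes)


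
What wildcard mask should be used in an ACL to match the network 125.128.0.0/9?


Subnet mask: 255.128.0.0
Wildcard = 255.255.255.255 - subnet mask
255 - 255 = 0
255 - 128 = 127
255 - 0 = 255
255 - 0 = 255
Wildcard: 0.127.255.255


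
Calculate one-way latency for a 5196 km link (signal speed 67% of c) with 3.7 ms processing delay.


Speed = 0.67 * 3e5 km/s = 201000 km/s
Propagation delay = 5196 / 201000 = 0.0259 s = 25.8507 ms
Processing delay = 3.7 ms
Total one-way latency = 29.5507 ms


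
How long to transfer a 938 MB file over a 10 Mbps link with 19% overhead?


Effective throughput = 10 * (1 - 19/100) = 8.1 Mbps
File size in Mb = 938 * 8 = 7504 Mb
Time = 7504 / 8.1
Time = 926.4198 seconds


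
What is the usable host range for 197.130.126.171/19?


Network: 197.130.96.0
Broadcast: 197.130.127.255
First usable = network + 1
Last usable = broadcast - 1
Range: 197.130.96.1 to 197.130.127.254


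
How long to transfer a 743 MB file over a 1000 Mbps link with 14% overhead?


Effective throughput = 1000 * (1 - 14/100) = 860 Mbps
File size in Mb = 743 * 8 = 5944 Mb
Time = 5944 / 860
Time = 6.9116 seconds


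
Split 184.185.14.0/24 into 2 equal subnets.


New prefix = 24 + 1 = 25
Each subnet has 128 addresses
  184.185.14.0/25
  184.185.14.128/25
Subnets: 184.185.14.0/25, 184.185.14.128/25


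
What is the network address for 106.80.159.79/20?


IP:   01101010.01010000.10011111.01001111
Mask: 11111111.11111111.11110000.00000000
AND operation:
Net:  01101010.01010000.10010000.00000000
Network: 106.80.144.0/20


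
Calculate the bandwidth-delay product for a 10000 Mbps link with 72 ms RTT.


BDP = bandwidth * RTT
= 10000 Mbps * 72 ms
= 10000 * 1e6 * 72 / 1000 bits
= 720000000 bits
= 90000000 bytes
= 87890.625 KB
BDP = 720000000 bits (90000000 bytes)


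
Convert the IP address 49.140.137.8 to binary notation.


49 = 00110001
140 = 10001100
137 = 10001001
8 = 00001000
Binary: 00110001.10001100.10001001.00001000


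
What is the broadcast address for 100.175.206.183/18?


Network: 100.175.192.0/18
Host bits = 14
Set all host bits to 1:
Broadcast: 100.175.255.255


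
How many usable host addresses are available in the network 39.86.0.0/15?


Host bits = 32 - 15 = 17
Total addresses = 2^17 = 131072
Usable = total - 2 (network and broadcast)
Usable hosts: 131070


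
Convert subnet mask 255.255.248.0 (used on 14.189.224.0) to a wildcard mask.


Subnet mask: 255.255.248.0
Wildcard = 255.255.255.255 - subnet mask
255 - 255 = 0
255 - 255 = 0
255 - 248 = 7
255 - 0 = 255
Wildcard: 0.0.7.255


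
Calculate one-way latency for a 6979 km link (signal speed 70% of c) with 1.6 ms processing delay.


Speed = 0.7 * 3e5 km/s = 210000 km/s
Propagation delay = 6979 / 210000 = 0.0332 s = 33.2333 ms
Processing delay = 1.6 ms
Total one-way latency = 34.8333 ms


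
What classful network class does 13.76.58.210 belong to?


First octet: 13
Binary: 00001101
0xxxxxxx -> Class A (1-126)
Class A, default mask 255.0.0.0 (/8)


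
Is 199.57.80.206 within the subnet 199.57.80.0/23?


Subnet network: 199.57.80.0
Test IP AND mask: 199.57.80.0
Yes, 199.57.80.206 is in 199.57.80.0/23


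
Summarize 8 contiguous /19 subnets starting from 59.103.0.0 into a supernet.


Original prefix: /19
Number of subnets: 8 = 2^3
New prefix = 19 - 3 = 16
Supernet: 59.103.0.0/16


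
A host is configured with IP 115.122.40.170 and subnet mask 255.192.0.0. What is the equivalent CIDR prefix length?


Binary: 11111111.11000000.00000000.00000000
Count leading 1s
Prefix: /10


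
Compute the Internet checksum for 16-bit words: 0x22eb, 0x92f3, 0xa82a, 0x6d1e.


Sum all words (with carry folding):
+ 0x22eb = 0x22eb
+ 0x92f3 = 0xb5de
+ 0xa82a = 0x5e09
+ 0x6d1e = 0xcb27
One's complement: ~0xcb27
Checksum = 0x34d8


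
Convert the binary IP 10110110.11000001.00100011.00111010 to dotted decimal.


10110110 = 182
11000001 = 193
00100011 = 35
00111010 = 58
IP: 182.193.35.58


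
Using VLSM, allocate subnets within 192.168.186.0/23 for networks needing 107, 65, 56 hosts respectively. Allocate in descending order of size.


107 hosts -> /25 (126 usable): 192.168.186.0/25
65 hosts -> /25 (126 usable): 192.168.186.128/25
56 hosts -> /26 (62 usable): 192.168.187.0/26
Allocation: 192.168.186.0/25 (107 hosts, 126 usable); 192.168.186.128/25 (65 hosts, 126 usable); 192.168.187.0/26 (56 hosts, 62 usable)


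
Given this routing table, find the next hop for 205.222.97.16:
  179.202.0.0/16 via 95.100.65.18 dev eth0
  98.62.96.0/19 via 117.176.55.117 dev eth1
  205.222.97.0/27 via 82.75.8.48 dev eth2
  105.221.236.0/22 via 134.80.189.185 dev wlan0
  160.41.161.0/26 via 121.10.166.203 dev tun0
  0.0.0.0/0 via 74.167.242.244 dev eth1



Longest prefix match for 205.222.97.16:
  /16 179.202.0.0: no
  /19 98.62.96.0: no
  /27 205.222.97.0: MATCH
  /22 105.221.236.0: no
  /26 160.41.161.0: no
  /0 0.0.0.0: MATCH
Selected: next-hop 82.75.8.48 via eth2 (matched /27)


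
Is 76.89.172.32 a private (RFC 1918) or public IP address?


RFC 1918 private ranges:
  10.0.0.0/8 (10.0.0.0 - 10.255.255.255)
  172.16.0.0/12 (172.16.0.0 - 172.31.255.255)
  192.168.0.0/16 (192.168.0.0 - 192.168.255.255)
Public (not in any RFC 1918 range)


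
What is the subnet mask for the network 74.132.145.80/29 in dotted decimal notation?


/29 means 29 network bits, 3 host bits
Binary: 11111111111111111111111111111000
Mask: 255.255.255.248


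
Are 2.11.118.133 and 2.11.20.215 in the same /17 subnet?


Mask: 255.255.128.0
2.11.118.133 AND mask = 2.11.0.0
2.11.20.215 AND mask = 2.11.0.0
Yes, same subnet (2.11.0.0)


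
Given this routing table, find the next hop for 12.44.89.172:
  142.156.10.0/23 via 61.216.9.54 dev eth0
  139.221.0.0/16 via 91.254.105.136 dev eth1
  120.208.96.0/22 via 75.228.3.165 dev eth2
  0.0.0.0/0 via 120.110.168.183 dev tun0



Longest prefix match for 12.44.89.172:
  /23 142.156.10.0: no
  /16 139.221.0.0: no
  /22 120.208.96.0: no
  /0 0.0.0.0: MATCH
Selected: next-hop 120.110.168.183 via tun0 (matched /0)


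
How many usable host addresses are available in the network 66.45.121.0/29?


Host bits = 32 - 29 = 3
Total addresses = 2^3 = 8
Usable = total - 2 (network and broadcast)
Usable hosts: 6


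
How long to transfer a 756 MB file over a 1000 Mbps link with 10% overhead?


Effective throughput = 1000 * (1 - 10/100) = 900 Mbps
File size in Mb = 756 * 8 = 6048 Mb
Time = 6048 / 900
Time = 6.72 seconds


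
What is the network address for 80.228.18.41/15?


IP:   01010000.11100100.00010010.00101001
Mask: 11111111.11111110.00000000.00000000
AND operation:
Net:  01010000.11100100.00000000.00000000
Network: 80.228.0.0/15


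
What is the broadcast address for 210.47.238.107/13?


Network: 210.40.0.0/13
Host bits = 19
Set all host bits to 1:
Broadcast: 210.47.255.255


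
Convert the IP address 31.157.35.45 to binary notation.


31 = 00011111
157 = 10011101
35 = 00100011
45 = 00101101
Binary: 00011111.10011101.00100011.00101101


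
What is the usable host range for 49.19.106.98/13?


Network: 49.16.0.0
Broadcast: 49.23.255.255
First usable = network + 1
Last usable = broadcast - 1
Range: 49.16.0.1 to 49.23.255.254


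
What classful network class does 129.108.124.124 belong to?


First octet: 129
Binary: 10000001
10xxxxxx -> Class B (128-191)
Class B, default mask 255.255.0.0 (/16)


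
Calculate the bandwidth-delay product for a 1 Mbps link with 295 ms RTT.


BDP = bandwidth * RTT
= 1 Mbps * 295 ms
= 1 * 1e6 * 295 / 1000 bits
= 295000 bits
= 36875 bytes
= 36.0107 KB
BDP = 295000 bits (36875 bytes)


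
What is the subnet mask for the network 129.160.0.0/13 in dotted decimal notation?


/13 means 13 network bits, 19 host bits
Binary: 11111111111110000000000000000000
Mask: 255.248.0.0


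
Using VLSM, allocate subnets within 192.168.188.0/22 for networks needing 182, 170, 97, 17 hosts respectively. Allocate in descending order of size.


182 hosts -> /24 (254 usable): 192.168.188.0/24
170 hosts -> /24 (254 usable): 192.168.189.0/24
97 hosts -> /25 (126 usable): 192.168.190.0/25
17 hosts -> /27 (30 usable): 192.168.190.128/27
Allocation: 192.168.188.0/24 (182 hosts, 254 usable); 192.168.189.0/24 (170 hosts, 254 usable); 192.168.190.0/25 (97 hosts, 126 usable); 192.168.190.128/27 (17 hosts, 30 usable)


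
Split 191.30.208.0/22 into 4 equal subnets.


New prefix = 22 + 2 = 24
Each subnet has 256 addresses
  191.30.208.0/24
  191.30.209.0/24
  191.30.210.0/24
  191.30.211.0/24
Subnets: 191.30.208.0/24, 191.30.209.0/24, 191.30.210.0/24, 191.30.211.0/24


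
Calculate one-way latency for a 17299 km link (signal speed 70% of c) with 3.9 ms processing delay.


Speed = 0.7 * 3e5 km/s = 210000 km/s
Propagation delay = 17299 / 210000 = 0.0824 s = 82.3762 ms
Processing delay = 3.9 ms
Total one-way latency = 86.2762 ms


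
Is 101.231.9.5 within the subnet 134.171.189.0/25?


Subnet network: 134.171.189.0
Test IP AND mask: 101.231.9.0
No, 101.231.9.5 is not in 134.171.189.0/25


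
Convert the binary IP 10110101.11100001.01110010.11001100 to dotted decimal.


10110101 = 181
11100001 = 225
01110010 = 114
11001100 = 204
IP: 181.225.114.204


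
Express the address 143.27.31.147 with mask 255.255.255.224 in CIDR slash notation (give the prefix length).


Binary: 11111111.11111111.11111111.11100000
Count leading 1s
Prefix: /27


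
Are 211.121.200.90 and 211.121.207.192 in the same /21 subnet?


Mask: 255.255.248.0
211.121.200.90 AND mask = 211.121.200.0
211.121.207.192 AND mask = 211.121.200.0
Yes, same subnet (211.121.200.0)


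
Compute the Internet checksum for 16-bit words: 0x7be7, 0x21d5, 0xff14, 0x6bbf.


Sum all words (with carry folding):
+ 0x7be7 = 0x7be7
+ 0x21d5 = 0x9dbc
+ 0xff14 = 0x9cd1
+ 0x6bbf = 0x0891
One's complement: ~0x0891
Checksum = 0xf76e


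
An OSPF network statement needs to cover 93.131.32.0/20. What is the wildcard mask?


Subnet mask: 255.255.240.0
Wildcard = 255.255.255.255 - subnet mask
255 - 255 = 0
255 - 255 = 0
255 - 240 = 15
255 - 0 = 255
Wildcard: 0.0.15.255


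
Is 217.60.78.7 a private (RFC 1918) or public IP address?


RFC 1918 private ranges:
  10.0.0.0/8 (10.0.0.0 - 10.255.255.255)
  172.16.0.0/12 (172.16.0.0 - 172.31.255.255)
  192.168.0.0/16 (192.168.0.0 - 192.168.255.255)
Public (not in any RFC 1918 range)


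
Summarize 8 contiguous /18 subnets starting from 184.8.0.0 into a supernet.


Original prefix: /18
Number of subnets: 8 = 2^3
New prefix = 18 - 3 = 15
Supernet: 184.8.0.0/15


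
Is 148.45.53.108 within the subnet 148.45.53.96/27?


Subnet network: 148.45.53.96
Test IP AND mask: 148.45.53.96
Yes, 148.45.53.108 is in 148.45.53.96/27


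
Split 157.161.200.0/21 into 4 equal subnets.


New prefix = 21 + 2 = 23
Each subnet has 512 addresses
  157.161.200.0/23
  157.161.202.0/23
  157.161.204.0/23
  157.161.206.0/23
Subnets: 157.161.200.0/23, 157.161.202.0/23, 157.161.204.0/23, 157.161.206.0/23


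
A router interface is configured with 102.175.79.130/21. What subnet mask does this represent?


/21 means 21 network bits, 11 host bits
Binary: 11111111111111111111100000000000
Mask: 255.255.248.0


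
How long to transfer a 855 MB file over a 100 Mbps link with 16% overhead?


Effective throughput = 100 * (1 - 16/100) = 84 Mbps
File size in Mb = 855 * 8 = 6840 Mb
Time = 6840 / 84
Time = 81.4286 seconds


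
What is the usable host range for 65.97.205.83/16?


Network: 65.97.0.0
Broadcast: 65.97.255.255
First usable = network + 1
Last usable = broadcast - 1
Range: 65.97.0.1 to 65.97.255.254


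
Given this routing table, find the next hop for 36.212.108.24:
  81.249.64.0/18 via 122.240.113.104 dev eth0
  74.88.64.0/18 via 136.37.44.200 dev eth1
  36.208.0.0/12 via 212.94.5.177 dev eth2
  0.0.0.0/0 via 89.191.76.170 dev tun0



Longest prefix match for 36.212.108.24:
  /18 81.249.64.0: no
  /18 74.88.64.0: no
  /12 36.208.0.0: MATCH
  /0 0.0.0.0: MATCH
Selected: next-hop 212.94.5.177 via eth2 (matched /12)


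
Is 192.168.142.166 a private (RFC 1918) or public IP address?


RFC 1918 private ranges:
  10.0.0.0/8 (10.0.0.0 - 10.255.255.255)
  172.16.0.0/12 (172.16.0.0 - 172.31.255.255)
  192.168.0.0/16 (192.168.0.0 - 192.168.255.255)
Private (in 192.168.0.0/16)


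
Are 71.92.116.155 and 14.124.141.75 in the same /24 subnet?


Mask: 255.255.255.0
71.92.116.155 AND mask = 71.92.116.0
14.124.141.75 AND mask = 14.124.141.0
No, different subnets (71.92.116.0 vs 14.124.141.0)


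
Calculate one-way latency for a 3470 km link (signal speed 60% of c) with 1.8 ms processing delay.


Speed = 0.6 * 3e5 km/s = 180000 km/s
Propagation delay = 3470 / 180000 = 0.0193 s = 19.2778 ms
Processing delay = 1.8 ms
Total one-way latency = 21.0778 ms


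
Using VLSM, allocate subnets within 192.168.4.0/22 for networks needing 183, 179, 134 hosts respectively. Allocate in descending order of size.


183 hosts -> /24 (254 usable): 192.168.4.0/24
179 hosts -> /24 (254 usable): 192.168.5.0/24
134 hosts -> /24 (254 usable): 192.168.6.0/24
Allocation: 192.168.4.0/24 (183 hosts, 254 usable); 192.168.5.0/24 (179 hosts, 254 usable); 192.168.6.0/24 (134 hosts, 254 usable)


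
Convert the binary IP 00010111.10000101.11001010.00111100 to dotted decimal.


00010111 = 23
10000101 = 133
11001010 = 202
00111100 = 60
IP: 23.133.202.60


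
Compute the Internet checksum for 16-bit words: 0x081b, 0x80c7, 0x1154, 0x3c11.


Sum all words (with carry folding):
+ 0x081b = 0x081b
+ 0x80c7 = 0x88e2
+ 0x1154 = 0x9a36
+ 0x3c11 = 0xd647
One's complement: ~0xd647
Checksum = 0x29b8


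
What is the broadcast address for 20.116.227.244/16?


Network: 20.116.0.0/16
Host bits = 16
Set all host bits to 1:
Broadcast: 20.116.255.255


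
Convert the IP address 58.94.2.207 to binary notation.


58 = 00111010
94 = 01011110
2 = 00000010
207 = 11001111
Binary: 00111010.01011110.00000010.11001111


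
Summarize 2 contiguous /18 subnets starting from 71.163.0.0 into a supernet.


Original prefix: /18
Number of subnets: 2 = 2^1
New prefix = 18 - 1 = 17
Supernet: 71.163.0.0/17


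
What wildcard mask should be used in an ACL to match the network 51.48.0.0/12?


Subnet mask: 255.240.0.0
Wildcard = 255.255.255.255 - subnet mask
255 - 255 = 0
255 - 240 = 15
255 - 0 = 255
255 - 0 = 255
Wildcard: 0.15.255.255


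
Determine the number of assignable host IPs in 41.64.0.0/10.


Host bits = 32 - 10 = 22
Total addresses = 2^22 = 4194304
Usable = total - 2 (network and broadcast)
Usable hosts: 4194302


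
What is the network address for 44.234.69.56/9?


IP:   00101100.11101010.01000101.00111000
Mask: 11111111.10000000.00000000.00000000
AND operation:
Net:  00101100.10000000.00000000.00000000
Network: 44.128.0.0/9


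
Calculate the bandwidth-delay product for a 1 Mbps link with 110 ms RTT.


BDP = bandwidth * RTT
= 1 Mbps * 110 ms
= 1 * 1e6 * 110 / 1000 bits
= 110000 bits
= 13750 bytes
= 13.4277 KB
BDP = 110000 bits (13750 bytes)


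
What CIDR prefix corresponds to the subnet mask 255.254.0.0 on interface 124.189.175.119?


Binary: 11111111.11111110.00000000.00000000
Count leading 1s
Prefix: /15


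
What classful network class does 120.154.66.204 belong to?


First octet: 120
Binary: 01111000
0xxxxxxx -> Class A (1-126)
Class A, default mask 255.0.0.0 (/8)


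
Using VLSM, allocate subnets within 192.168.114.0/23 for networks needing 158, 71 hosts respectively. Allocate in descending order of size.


158 hosts -> /24 (254 usable): 192.168.114.0/24
71 hosts -> /25 (126 usable): 192.168.115.0/25
Allocation: 192.168.114.0/24 (158 hosts, 254 usable); 192.168.115.0/25 (71 hosts, 126 usable)


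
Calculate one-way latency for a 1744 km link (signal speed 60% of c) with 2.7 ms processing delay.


Speed = 0.6 * 3e5 km/s = 180000 km/s
Propagation delay = 1744 / 180000 = 0.0097 s = 9.6889 ms
Processing delay = 2.7 ms
Total one-way latency = 12.3889 ms


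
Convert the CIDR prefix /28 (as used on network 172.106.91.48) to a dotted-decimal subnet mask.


/28 means 28 network bits, 4 host bits
Binary: 11111111111111111111111111110000
Mask: 255.255.255.240


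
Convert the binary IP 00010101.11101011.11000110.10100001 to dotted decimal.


00010101 = 21
11101011 = 235
11000110 = 198
10100001 = 161
IP: 21.235.198.161


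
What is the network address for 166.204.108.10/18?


IP:   10100110.11001100.01101100.00001010
Mask: 11111111.11111111.11000000.00000000
AND operation:
Net:  10100110.11001100.01000000.00000000
Network: 166.204.64.0/18


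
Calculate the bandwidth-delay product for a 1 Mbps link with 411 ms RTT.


BDP = bandwidth * RTT
= 1 Mbps * 411 ms
= 1 * 1e6 * 411 / 1000 bits
= 411000 bits
= 51375 bytes
= 50.1709 KB
BDP = 411000 bits (51375 bytes)


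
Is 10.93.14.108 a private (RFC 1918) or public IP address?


RFC 1918 private ranges:
  10.0.0.0/8 (10.0.0.0 - 10.255.255.255)
  172.16.0.0/12 (172.16.0.0 - 172.31.255.255)
  192.168.0.0/16 (192.168.0.0 - 192.168.255.255)
Private (in 10.0.0.0/8)


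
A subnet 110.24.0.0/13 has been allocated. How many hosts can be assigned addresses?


Host bits = 32 - 13 = 19
Total addresses = 2^19 = 524288
Usable = total - 2 (network and broadcast)
Usable hosts: 524286


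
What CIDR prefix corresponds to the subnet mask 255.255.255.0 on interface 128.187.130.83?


Binary: 11111111.11111111.11111111.00000000
Count leading 1s
Prefix: /24


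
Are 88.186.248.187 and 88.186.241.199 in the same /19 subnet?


Mask: 255.255.224.0
88.186.248.187 AND mask = 88.186.224.0
88.186.241.199 AND mask = 88.186.224.0
Yes, same subnet (88.186.224.0)


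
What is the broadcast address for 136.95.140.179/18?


Network: 136.95.128.0/18
Host bits = 14
Set all host bits to 1:
Broadcast: 136.95.191.255


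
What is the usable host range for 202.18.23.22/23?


Network: 202.18.22.0
Broadcast: 202.18.23.255
First usable = network + 1
Last usable = broadcast - 1
Range: 202.18.22.1 to 202.18.23.254


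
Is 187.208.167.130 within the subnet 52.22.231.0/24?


Subnet network: 52.22.231.0
Test IP AND mask: 187.208.167.0
No, 187.208.167.130 is not in 52.22.231.0/24


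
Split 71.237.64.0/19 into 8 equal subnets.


New prefix = 19 + 3 = 22
Each subnet has 1024 addresses
  71.237.64.0/22
  71.237.68.0/22
  71.237.72.0/22
  71.237.76.0/22
  71.237.80.0/22
  71.237.84.0/22
  71.237.88.0/22
  71.237.92.0/22
Subnets: 71.237.64.0/22, 71.237.68.0/22, 71.237.72.0/22, 71.237.76.0/22, 71.237.80.0/22, 71.237.84.0/22, 71.237.88.0/22, 71.237.92.0/22


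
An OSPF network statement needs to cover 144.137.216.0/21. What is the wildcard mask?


Subnet mask: 255.255.248.0
Wildcard = 255.255.255.255 - subnet mask
255 - 255 = 0
255 - 255 = 0
255 - 248 = 7
255 - 0 = 255
Wildcard: 0.0.7.255


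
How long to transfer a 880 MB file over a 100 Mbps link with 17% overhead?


Effective throughput = 100 * (1 - 17/100) = 83 Mbps
File size in Mb = 880 * 8 = 7040 Mb
Time = 7040 / 83
Time = 84.8193 seconds


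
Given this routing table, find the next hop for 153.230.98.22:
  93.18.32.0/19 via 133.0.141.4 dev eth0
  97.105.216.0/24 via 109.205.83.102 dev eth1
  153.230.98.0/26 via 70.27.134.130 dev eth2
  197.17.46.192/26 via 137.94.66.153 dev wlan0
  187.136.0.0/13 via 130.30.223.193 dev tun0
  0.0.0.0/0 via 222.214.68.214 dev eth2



Longest prefix match for 153.230.98.22:
  /19 93.18.32.0: no
  /24 97.105.216.0: no
  /26 153.230.98.0: MATCH
  /26 197.17.46.192: no
  /13 187.136.0.0: no
  /0 0.0.0.0: MATCH
Selected: next-hop 70.27.134.130 via eth2 (matched /26)


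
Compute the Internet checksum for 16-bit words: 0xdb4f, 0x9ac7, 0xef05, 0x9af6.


Sum all words (with carry folding):
+ 0xdb4f = 0xdb4f
+ 0x9ac7 = 0x7617
+ 0xef05 = 0x651d
+ 0x9af6 = 0x0014
One's complement: ~0x0014
Checksum = 0xffeb


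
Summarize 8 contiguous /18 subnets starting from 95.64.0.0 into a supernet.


Original prefix: /18
Number of subnets: 8 = 2^3
New prefix = 18 - 3 = 15
Supernet: 95.64.0.0/15


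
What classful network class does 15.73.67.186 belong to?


First octet: 15
Binary: 00001111
0xxxxxxx -> Class A (1-126)
Class A, default mask 255.0.0.0 (/8)


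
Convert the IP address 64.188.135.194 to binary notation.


64 = 01000000
188 = 10111100
135 = 10000111
194 = 11000010
Binary: 01000000.10111100.10000111.11000010


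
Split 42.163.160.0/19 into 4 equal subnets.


New prefix = 19 + 2 = 21
Each subnet has 2048 addresses
  42.163.160.0/21
  42.163.168.0/21
  42.163.176.0/21
  42.163.184.0/21
Subnets: 42.163.160.0/21, 42.163.168.0/21, 42.163.176.0/21, 42.163.184.0/21


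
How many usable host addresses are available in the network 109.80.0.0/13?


Host bits = 32 - 13 = 19
Total addresses = 2^19 = 524288
Usable = total - 2 (network and broadcast)
Usable hosts: 524286


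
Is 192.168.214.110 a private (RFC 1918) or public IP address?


RFC 1918 private ranges:
  10.0.0.0/8 (10.0.0.0 - 10.255.255.255)
  172.16.0.0/12 (172.16.0.0 - 172.31.255.255)
  192.168.0.0/16 (192.168.0.0 - 192.168.255.255)
Private (in 192.168.0.0/16)


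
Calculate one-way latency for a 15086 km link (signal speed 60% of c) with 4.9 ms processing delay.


Speed = 0.6 * 3e5 km/s = 180000 km/s
Propagation delay = 15086 / 180000 = 0.0838 s = 83.8111 ms
Processing delay = 4.9 ms
Total one-way latency = 88.7111 ms


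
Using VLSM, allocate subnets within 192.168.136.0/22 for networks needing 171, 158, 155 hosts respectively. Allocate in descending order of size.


171 hosts -> /24 (254 usable): 192.168.136.0/24
158 hosts -> /24 (254 usable): 192.168.137.0/24
155 hosts -> /24 (254 usable): 192.168.138.0/24
Allocation: 192.168.136.0/24 (171 hosts, 254 usable); 192.168.137.0/24 (158 hosts, 254 usable); 192.168.138.0/24 (155 hosts, 254 usable)


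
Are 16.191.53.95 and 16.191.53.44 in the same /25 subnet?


Mask: 255.255.255.128
16.191.53.95 AND mask = 16.191.53.0
16.191.53.44 AND mask = 16.191.53.0
Yes, same subnet (16.191.53.0)


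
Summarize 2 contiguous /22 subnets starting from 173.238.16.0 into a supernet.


Original prefix: /22
Number of subnets: 2 = 2^1
New prefix = 22 - 1 = 21
Supernet: 173.238.16.0/21


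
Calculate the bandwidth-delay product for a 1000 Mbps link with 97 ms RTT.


BDP = bandwidth * RTT
= 1000 Mbps * 97 ms
= 1000 * 1e6 * 97 / 1000 bits
= 97000000 bits
= 12125000 bytes
= 11840.8203 KB
BDP = 97000000 bits (12125000 bytes)


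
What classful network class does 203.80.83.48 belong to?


First octet: 203
Binary: 11001011
110xxxxx -> Class C (192-223)
Class C, default mask 255.255.255.0 (/24)


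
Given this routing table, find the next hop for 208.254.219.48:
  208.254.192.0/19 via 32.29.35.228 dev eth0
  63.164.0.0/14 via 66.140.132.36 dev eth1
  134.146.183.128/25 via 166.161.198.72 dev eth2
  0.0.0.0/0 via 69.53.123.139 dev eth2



Longest prefix match for 208.254.219.48:
  /19 208.254.192.0: MATCH
  /14 63.164.0.0: no
  /25 134.146.183.128: no
  /0 0.0.0.0: MATCH
Selected: next-hop 32.29.35.228 via eth0 (matched /19)


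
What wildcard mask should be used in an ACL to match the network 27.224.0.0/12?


Subnet mask: 255.240.0.0
Wildcard = 255.255.255.255 - subnet mask
255 - 255 = 0
255 - 240 = 15
255 - 0 = 255
255 - 0 = 255
Wildcard: 0.15.255.255


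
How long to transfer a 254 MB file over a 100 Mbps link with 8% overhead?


Effective throughput = 100 * (1 - 8/100) = 92 Mbps
File size in Mb = 254 * 8 = 2032 Mb
Time = 2032 / 92
Time = 22.087 seconds


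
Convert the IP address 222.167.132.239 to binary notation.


222 = 11011110
167 = 10100111
132 = 10000100
239 = 11101111
Binary: 11011110.10100111.10000100.11101111


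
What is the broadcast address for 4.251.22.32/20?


Network: 4.251.16.0/20
Host bits = 12
Set all host bits to 1:
Broadcast: 4.251.31.255


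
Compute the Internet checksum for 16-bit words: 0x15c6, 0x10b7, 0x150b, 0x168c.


Sum all words (with carry folding):
+ 0x15c6 = 0x15c6
+ 0x10b7 = 0x267d
+ 0x150b = 0x3b88
+ 0x168c = 0x5214
One's complement: ~0x5214
Checksum = 0xadeb


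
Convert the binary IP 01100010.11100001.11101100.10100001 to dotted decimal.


01100010 = 98
11100001 = 225
11101100 = 236
10100001 = 161
IP: 98.225.236.161


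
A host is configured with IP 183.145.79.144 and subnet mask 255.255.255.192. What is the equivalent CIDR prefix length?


Binary: 11111111.11111111.11111111.11000000
Count leading 1s
Prefix: /26


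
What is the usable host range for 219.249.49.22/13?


Network: 219.248.0.0
Broadcast: 219.255.255.255
First usable = network + 1
Last usable = broadcast - 1
Range: 219.248.0.1 to 219.255.255.254


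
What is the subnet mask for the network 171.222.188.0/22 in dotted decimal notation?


/22 means 22 network bits, 10 host bits
Binary: 11111111111111111111110000000000
Mask: 255.255.252.0


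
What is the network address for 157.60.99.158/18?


IP:   10011101.00111100.01100011.10011110
Mask: 11111111.11111111.11000000.00000000
AND operation:
Net:  10011101.00111100.01000000.00000000
Network: 157.60.64.0/18


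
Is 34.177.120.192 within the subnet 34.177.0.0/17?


Subnet network: 34.177.0.0
Test IP AND mask: 34.177.0.0
Yes, 34.177.120.192 is in 34.177.0.0/17


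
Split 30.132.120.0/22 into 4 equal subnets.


New prefix = 22 + 2 = 24
Each subnet has 256 addresses
  30.132.120.0/24
  30.132.121.0/24
  30.132.122.0/24
  30.132.123.0/24
Subnets: 30.132.120.0/24, 30.132.121.0/24, 30.132.122.0/24, 30.132.123.0/24


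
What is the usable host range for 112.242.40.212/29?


Network: 112.242.40.208
Broadcast: 112.242.40.215
First usable = network + 1
Last usable = broadcast - 1
Range: 112.242.40.209 to 112.242.40.214


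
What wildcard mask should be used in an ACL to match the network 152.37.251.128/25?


Subnet mask: 255.255.255.128
Wildcard = 255.255.255.255 - subnet mask
255 - 255 = 0
255 - 255 = 0
255 - 255 = 0
255 - 128 = 127
Wildcard: 0.0.0.127


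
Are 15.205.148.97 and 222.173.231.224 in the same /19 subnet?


Mask: 255.255.224.0
15.205.148.97 AND mask = 15.205.128.0
222.173.231.224 AND mask = 222.173.224.0
No, different subnets (15.205.128.0 vs 222.173.224.0)


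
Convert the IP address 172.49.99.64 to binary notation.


172 = 10101100
49 = 00110001
99 = 01100011
64 = 01000000
Binary: 10101100.00110001.01100011.01000000


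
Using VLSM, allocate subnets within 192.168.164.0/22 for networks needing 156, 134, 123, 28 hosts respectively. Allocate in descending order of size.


156 hosts -> /24 (254 usable): 192.168.164.0/24
134 hosts -> /24 (254 usable): 192.168.165.0/24
123 hosts -> /25 (126 usable): 192.168.166.0/25
28 hosts -> /27 (30 usable): 192.168.166.128/27
Allocation: 192.168.164.0/24 (156 hosts, 254 usable); 192.168.165.0/24 (134 hosts, 254 usable); 192.168.166.0/25 (123 hosts, 126 usable); 192.168.166.128/27 (28 hosts, 30 usable)


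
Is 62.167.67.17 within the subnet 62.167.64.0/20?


Subnet network: 62.167.64.0
Test IP AND mask: 62.167.64.0
Yes, 62.167.67.17 is in 62.167.64.0/20


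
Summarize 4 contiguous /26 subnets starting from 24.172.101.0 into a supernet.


Original prefix: /26
Number of subnets: 4 = 2^2
New prefix = 26 - 2 = 24
Supernet: 24.172.101.0/24


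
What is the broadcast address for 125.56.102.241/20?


Network: 125.56.96.0/20
Host bits = 12
Set all host bits to 1:
Broadcast: 125.56.111.255


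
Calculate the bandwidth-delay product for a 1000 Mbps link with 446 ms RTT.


BDP = bandwidth * RTT
= 1000 Mbps * 446 ms
= 1000 * 1e6 * 446 / 1000 bits
= 446000000 bits
= 55750000 bytes
= 54443.3594 KB
BDP = 446000000 bits (55750000 bytes)


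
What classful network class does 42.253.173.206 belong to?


First octet: 42
Binary: 00101010
0xxxxxxx -> Class A (1-126)
Class A, default mask 255.0.0.0 (/8)


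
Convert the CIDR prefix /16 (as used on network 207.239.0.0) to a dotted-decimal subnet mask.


/16 means 16 network bits, 16 host bits
Binary: 11111111111111110000000000000000
Mask: 255.255.0.0


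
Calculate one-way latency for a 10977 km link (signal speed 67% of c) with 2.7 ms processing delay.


Speed = 0.67 * 3e5 km/s = 201000 km/s
Propagation delay = 10977 / 201000 = 0.0546 s = 54.6119 ms
Processing delay = 2.7 ms
Total one-way latency = 57.3119 ms


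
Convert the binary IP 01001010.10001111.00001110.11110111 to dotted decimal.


01001010 = 74
10001111 = 143
00001110 = 14
11110111 = 247
IP: 74.143.14.247


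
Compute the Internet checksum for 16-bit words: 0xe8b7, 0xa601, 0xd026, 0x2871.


Sum all words (with carry folding):
+ 0xe8b7 = 0xe8b7
+ 0xa601 = 0x8eb9
+ 0xd026 = 0x5ee0
+ 0x2871 = 0x8751
One's complement: ~0x8751
Checksum = 0x78ae


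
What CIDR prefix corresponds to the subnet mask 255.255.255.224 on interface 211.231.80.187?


Binary: 11111111.11111111.11111111.11100000
Count leading 1s
Prefix: /27


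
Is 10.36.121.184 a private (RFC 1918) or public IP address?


RFC 1918 private ranges:
  10.0.0.0/8 (10.0.0.0 - 10.255.255.255)
  172.16.0.0/12 (172.16.0.0 - 172.31.255.255)
  192.168.0.0/16 (192.168.0.0 - 192.168.255.255)
Private (in 10.0.0.0/8)


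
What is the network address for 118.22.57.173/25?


IP:   01110110.00010110.00111001.10101101
Mask: 11111111.11111111.11111111.10000000
AND operation:
Net:  01110110.00010110.00111001.10000000
Network: 118.22.57.128/25


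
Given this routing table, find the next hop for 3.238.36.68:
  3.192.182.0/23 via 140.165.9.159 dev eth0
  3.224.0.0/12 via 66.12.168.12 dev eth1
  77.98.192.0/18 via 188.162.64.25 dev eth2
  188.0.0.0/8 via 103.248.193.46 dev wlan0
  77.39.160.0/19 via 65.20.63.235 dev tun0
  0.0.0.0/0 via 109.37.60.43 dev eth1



Longest prefix match for 3.238.36.68:
  /23 3.192.182.0: no
  /12 3.224.0.0: MATCH
  /18 77.98.192.0: no
  /8 188.0.0.0: no
  /19 77.39.160.0: no
  /0 0.0.0.0: MATCH
Selected: next-hop 66.12.168.12 via eth1 (matched /12)


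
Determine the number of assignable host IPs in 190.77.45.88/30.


Host bits = 32 - 30 = 2
Total addresses = 2^2 = 4
Usable = total - 2 (network and broadcast)
Usable hosts: 2


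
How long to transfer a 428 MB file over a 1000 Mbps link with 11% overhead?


Effective throughput = 1000 * (1 - 11/100) = 890 Mbps
File size in Mb = 428 * 8 = 3424 Mb
Time = 3424 / 890
Time = 3.8472 seconds


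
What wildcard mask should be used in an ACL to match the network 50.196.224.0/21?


Subnet mask: 255.255.248.0
Wildcard = 255.255.255.255 - subnet mask
255 - 255 = 0
255 - 255 = 0
255 - 248 = 7
255 - 0 = 255
Wildcard: 0.0.7.255


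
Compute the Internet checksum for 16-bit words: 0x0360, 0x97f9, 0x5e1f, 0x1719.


Sum all words (with carry folding):
+ 0x0360 = 0x0360
+ 0x97f9 = 0x9b59
+ 0x5e1f = 0xf978
+ 0x1719 = 0x1092
One's complement: ~0x1092
Checksum = 0xef6d


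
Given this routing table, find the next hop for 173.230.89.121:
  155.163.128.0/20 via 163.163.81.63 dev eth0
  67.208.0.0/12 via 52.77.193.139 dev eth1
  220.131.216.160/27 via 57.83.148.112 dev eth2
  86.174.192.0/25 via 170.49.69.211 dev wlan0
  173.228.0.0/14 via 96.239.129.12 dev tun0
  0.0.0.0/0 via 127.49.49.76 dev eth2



Longest prefix match for 173.230.89.121:
  /20 155.163.128.0: no
  /12 67.208.0.0: no
  /27 220.131.216.160: no
  /25 86.174.192.0: no
  /14 173.228.0.0: MATCH
  /0 0.0.0.0: MATCH
Selected: next-hop 96.239.129.12 via tun0 (matched /14)


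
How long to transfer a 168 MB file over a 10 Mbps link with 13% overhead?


Effective throughput = 10 * (1 - 13/100) = 8.7 Mbps
File size in Mb = 168 * 8 = 1344 Mb
Time = 1344 / 8.7
Time = 154.4828 seconds


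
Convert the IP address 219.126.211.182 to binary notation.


219 = 11011011
126 = 01111110
211 = 11010011
182 = 10110110
Binary: 11011011.01111110.11010011.10110110


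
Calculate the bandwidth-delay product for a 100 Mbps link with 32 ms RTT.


BDP = bandwidth * RTT
= 100 Mbps * 32 ms
= 100 * 1e6 * 32 / 1000 bits
= 3200000 bits
= 400000 bytes
= 390.625 KB
BDP = 3200000 bits (400000 bytes)


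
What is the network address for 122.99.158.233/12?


IP:   01111010.01100011.10011110.11101001
Mask: 11111111.11110000.00000000.00000000
AND operation:
Net:  01111010.01100000.00000000.00000000
Network: 122.96.0.0/12


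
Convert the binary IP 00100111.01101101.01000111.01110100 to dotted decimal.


00100111 = 39
01101101 = 109
01000111 = 71
01110100 = 116
IP: 39.109.71.116


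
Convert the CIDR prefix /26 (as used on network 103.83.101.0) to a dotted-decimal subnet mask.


/26 means 26 network bits, 6 host bits
Binary: 11111111111111111111111111000000
Mask: 255.255.255.192


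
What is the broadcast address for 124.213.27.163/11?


Network: 124.192.0.0/11
Host bits = 21
Set all host bits to 1:
Broadcast: 124.223.255.255


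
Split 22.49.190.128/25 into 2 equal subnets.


New prefix = 25 + 1 = 26
Each subnet has 64 addresses
  22.49.190.128/26
  22.49.190.192/26
Subnets: 22.49.190.128/26, 22.49.190.192/26


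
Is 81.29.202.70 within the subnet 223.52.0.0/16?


Subnet network: 223.52.0.0
Test IP AND mask: 81.29.0.0
No, 81.29.202.70 is not in 223.52.0.0/16


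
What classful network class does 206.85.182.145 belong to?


First octet: 206
Binary: 11001110
110xxxxx -> Class C (192-223)
Class C, default mask 255.255.255.0 (/24)


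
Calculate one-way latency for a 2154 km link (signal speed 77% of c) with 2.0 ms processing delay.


Speed = 0.77 * 3e5 km/s = 231000 km/s
Propagation delay = 2154 / 231000 = 0.0093 s = 9.3247 ms
Processing delay = 2.0 ms
Total one-way latency = 11.3247 ms


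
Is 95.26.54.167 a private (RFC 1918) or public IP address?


RFC 1918 private ranges:
  10.0.0.0/8 (10.0.0.0 - 10.255.255.255)
  172.16.0.0/12 (172.16.0.0 - 172.31.255.255)
  192.168.0.0/16 (192.168.0.0 - 192.168.255.255)
Public (not in any RFC 1918 range)


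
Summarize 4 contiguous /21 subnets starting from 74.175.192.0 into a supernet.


Original prefix: /21
Number of subnets: 4 = 2^2
New prefix = 21 - 2 = 19
Supernet: 74.175.192.0/19


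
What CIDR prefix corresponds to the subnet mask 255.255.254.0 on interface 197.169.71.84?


Binary: 11111111.11111111.11111110.00000000
Count leading 1s
Prefix: /23


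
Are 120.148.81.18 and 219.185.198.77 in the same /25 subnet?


Mask: 255.255.255.128
120.148.81.18 AND mask = 120.148.81.0
219.185.198.77 AND mask = 219.185.198.0
No, different subnets (120.148.81.0 vs 219.185.198.0)


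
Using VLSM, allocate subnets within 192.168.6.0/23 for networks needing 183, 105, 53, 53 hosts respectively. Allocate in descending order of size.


183 hosts -> /24 (254 usable): 192.168.6.0/24
105 hosts -> /25 (126 usable): 192.168.7.0/25
53 hosts -> /26 (62 usable): 192.168.7.128/26
53 hosts -> /26 (62 usable): 192.168.7.192/26
Allocation: 192.168.6.0/24 (183 hosts, 254 usable); 192.168.7.0/25 (105 hosts, 126 usable); 192.168.7.128/26 (53 hosts, 62 usable); 192.168.7.192/26 (53 hosts, 62 usable)


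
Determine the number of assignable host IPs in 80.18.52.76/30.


Host bits = 32 - 30 = 2
Total addresses = 2^2 = 4
Usable = total - 2 (network and broadcast)
Usable hosts: 2


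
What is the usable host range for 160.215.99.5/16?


Network: 160.215.0.0
Broadcast: 160.215.255.255
First usable = network + 1
Last usable = broadcast - 1
Range: 160.215.0.1 to 160.215.255.254


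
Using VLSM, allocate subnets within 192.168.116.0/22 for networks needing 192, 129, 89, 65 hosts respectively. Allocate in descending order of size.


192 hosts -> /24 (254 usable): 192.168.116.0/24
129 hosts -> /24 (254 usable): 192.168.117.0/24
89 hosts -> /25 (126 usable): 192.168.118.0/25
65 hosts -> /25 (126 usable): 192.168.118.128/25
Allocation: 192.168.116.0/24 (192 hosts, 254 usable); 192.168.117.0/24 (129 hosts, 254 usable); 192.168.118.0/25 (89 hosts, 126 usable); 192.168.118.128/25 (65 hosts, 126 usable)


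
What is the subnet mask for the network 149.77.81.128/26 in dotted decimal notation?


/26 means 26 network bits, 6 host bits
Binary: 11111111111111111111111111000000
Mask: 255.255.255.192
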